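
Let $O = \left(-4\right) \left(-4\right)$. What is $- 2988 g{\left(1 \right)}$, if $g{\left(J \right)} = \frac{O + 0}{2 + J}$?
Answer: $-15936$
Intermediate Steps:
$O = 16$
$g{\left(J \right)} = \frac{16}{2 + J}$ ($g{\left(J \right)} = \frac{16 + 0}{2 + J} = \frac{16}{2 + J}$)
$- 2988 g{\left(1 \right)} = - 2988 \frac{16}{2 + 1} = - 2988 \cdot \frac{16}{3} = - 2988 \cdot 16 \cdot \frac{1}{3} = \left(-2988\right) \frac{16}{3} = -15936$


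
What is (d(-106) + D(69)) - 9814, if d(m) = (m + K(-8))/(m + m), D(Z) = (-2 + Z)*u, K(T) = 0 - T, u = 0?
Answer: -1040235/106 ≈ -9813.5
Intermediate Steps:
K(T) = -T
D(Z) = 0 (D(Z) = (-2 + Z)*0 = 0)
d(m) = (8 + m)/(2*m) (d(m) = (m - 1*(-8))/(m + m) = (m + 8)/((2*m)) = (8 + m)*(1/(2*m)) = (8 + m)/(2*m))
(d(-106) + D(69)) - 9814 = ((½)*(8 - 106)/(-106) + 0) - 9814 = ((½)*(-1/106)*(-98) + 0) - 9814 = (49/106 + 0) - 9814 = 49/106 - 9814 = -1040235/106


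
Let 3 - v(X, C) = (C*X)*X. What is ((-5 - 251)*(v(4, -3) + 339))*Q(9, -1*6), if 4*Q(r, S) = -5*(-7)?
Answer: -873600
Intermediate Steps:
v(X, C) = 3 - C*X² (v(X, C) = 3 - C*X*X = 3 - C*X²)
Q(r, S) = 35/4 (Q(r, S) = (-5*(-7))/4 = (¼)*35 = 35/4)
((-5 - 251)*(v(4, -3) + 339))*Q(9, -1*6) = ((-5 - 251)*((3 - 1*(-3)*4²) + 339))*(35/4) = -256*((3 - 1*(-3)*16) + 339)*(35/4) = -256*((3 + 48) + 339)*(35/4) = -256*(51 + 339)*(35/4) = -256*390*(35/4) = -99840*35/4 = -873600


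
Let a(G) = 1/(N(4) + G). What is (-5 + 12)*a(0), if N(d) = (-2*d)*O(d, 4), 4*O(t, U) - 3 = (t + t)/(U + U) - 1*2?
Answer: -7/4 ≈ -1.7500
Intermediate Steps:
O(t, U) = 1/4 + t/(4*U) (O(t, U) = 3/4 + ((t + t)/(U + U) - 1*2)/4 = 3/4 + ((2*t)/((2*U)) - 2)/4 = 3/4 + ((2*t)*(1/(2*U)) - 2)/4 = 3/4 + (t/U - 2)/4 = 3/4 + (-2 + t/U)/4 = 3/4 + (-1/2 + t/(4*U)) = 1/4 + t/(4*U))
N(d) = -2*d*(1/4 + d/16) (N(d) = (-2*d)*((1/4)*(4 + d)/4) = (-2*d)*((1/4)*(1/4)*(4 + d)) = (-2*d)*(1/4 + d/16) = -2*d*(1/4 + d/16))
a(G) = 1/(-4 + G) (a(G) = 1/(-1/8*4*(4 + 4) + G) = 1/(-1/8*4*8 + G) = 1/(-4 + G))
(-5 + 12)*a(0) = (-5 + 12)/(-4 + 0) = 7/(-4) = 7*(-1/4) = -7/4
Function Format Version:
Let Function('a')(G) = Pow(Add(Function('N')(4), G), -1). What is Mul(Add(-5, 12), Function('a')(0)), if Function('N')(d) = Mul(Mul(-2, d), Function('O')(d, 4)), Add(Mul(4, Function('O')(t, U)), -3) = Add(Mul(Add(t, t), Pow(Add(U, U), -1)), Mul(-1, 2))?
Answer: Rational(-7, 4) ≈ -1.7500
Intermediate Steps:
Function('O')(t, U) = Add(Rational(1, 4), Mul(Rational(1, 4), t, Pow(U, -1))) (Function('O')(t, U) = Add(Rational(3, 4), Mul(Rational(1, 4), Add(Mul(Add(t, t), Pow(Add(U, U), -1)), Mul(-1, 2)))) = Add(Rational(3, 4), Mul(Rational(1, 4), Add(Mul(Mul(2, t), Pow(Mul(2, U), -1)), -2))) = Add(Rational(3, 4), Mul(Rational(1, 4), Add(Mul(Mul(2, t), Mul(Rational(1, 2), Pow(U, -1))), -2))) = Add(Rational(3, 4), Mul(Rational(1, 4), Add(Mul(t, Pow(U, -1)), -2))) = Add(Rational(3, 4), Mul(Rational(1, 4), Add(-2, Mul(t, Pow(U, -1))))) = Add(Rational(3, 4), Add(Rational(-1, 2), Mul(Rational(1, 4), t, Pow(U, -1)))) = Add(Rational(1, 4), Mul(Rational(1, 4), t, Pow(U, -1))))
Function('N')(d) = Mul(-2, d, Add(Rational(1, 4), Mul(Rational(1, 16), d))) (Function('N')(d) = Mul(Mul(-2, d), Mul(Rational(1, 4), Pow(4, -1), Add(4, d))) = Mul(Mul(-2, d), Mul(Rational(1, 4), Rational(1, 4), Add(4, d))) = Mul(Mul(-2, d), Add(Rational(1, 4), Mul(Rational(1, 16), d))) = Mul(-2, d, Add(Rational(1, 4), Mul(Rational(1, 16), d))))
Function('a')(G) = Pow(Add(-4, G), -1) (Function('a')(G) = Pow(Add(Mul(Rational(-1, 8), 4, Add(4, 4)), G), -1) = Pow(Add(Mul(Rational(-1, 8), 4, 8), G), -1) = Pow(Add(-4, G), -1))
Mul(Add(-5, 12), Function('a')(0)) = Mul(Add(-5, 12), Pow(Add(-4, 0), -1)) = Mul(7, Pow(-4, -1)) = Mul(7, Rational(-1, 4)) = Rational(-7, 4)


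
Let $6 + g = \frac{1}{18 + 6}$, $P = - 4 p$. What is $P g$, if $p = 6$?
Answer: $143$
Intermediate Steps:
$P = -24$ ($P = \left(-4\right) 6 = -24$)
$g = - \frac{143}{24}$ ($g = -6 + \frac{1}{18 + 6} = -6 + \frac{1}{24} = - \frac{143}{24} \approx -5.9583$)
$P g = \left(-24\right) \left(- \frac{143}{24}\right) = 143$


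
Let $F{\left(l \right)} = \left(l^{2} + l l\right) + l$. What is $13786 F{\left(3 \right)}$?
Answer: $289506$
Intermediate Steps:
$F{\left(l \right)} = l + 2 l^{2}$ ($F{\left(l \right)} = \left(l^{2} + l^{2}\right) + l = 2 l^{2} + l = l + 2 l^{2}$)
$13786 F{\left(3 \right)} = 13786 \cdot 3 \left(1 + 2 \cdot 3\right) = 13786 \cdot 3 \left(1 + 6\right) = 13786 \cdot 3 \cdot 7 = 13786 \cdot 21 = 289506$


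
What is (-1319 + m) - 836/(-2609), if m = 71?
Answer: -3255196/2609 ≈ -1247.7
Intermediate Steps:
(-1319 + m) - 836/(-2609) = (-1319 + 71) - 836/(-2609) = -1248 - 836*(-1/2609) = -1248 + 836/2609 = -3255196/2609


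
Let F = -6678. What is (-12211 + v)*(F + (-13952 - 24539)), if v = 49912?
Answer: -1702916469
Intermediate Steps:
(-12211 + v)*(F + (-13952 - 24539)) = (-12211 + 49912)*(-6678 + (-13952 - 24539)) = 37701*(-6678 - 38491) = 37701*(-45169) = -1702916469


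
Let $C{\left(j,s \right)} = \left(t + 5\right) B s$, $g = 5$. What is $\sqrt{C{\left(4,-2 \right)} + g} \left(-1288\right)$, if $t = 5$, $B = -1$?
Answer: $-6440$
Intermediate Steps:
$C{\left(j,s \right)} = - 10 s$ ($C{\left(j,s \right)} = \left(5 + 5\right) \left(- s\right) = 10 \left(- s\right) = - 10 s$)
$\sqrt{C{\left(4,-2 \right)} + g} \left(-1288\right) = \sqrt{\left(-10\right) \left(-2\right) + 5} \left(-1288\right) = \sqrt{20 + 5} \left(-1288\right) = \sqrt{25} \left(-1288\right) = 5 \left(-1288\right) = -6440$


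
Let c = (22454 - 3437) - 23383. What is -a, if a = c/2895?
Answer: 4366/2895 ≈ 1.5081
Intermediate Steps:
c = -4366 (c = 19017 - 23383 = -4366)
a = -4366/2895 ≈ -1.5081
-a = -1*(-4366/2895) = 4366/2895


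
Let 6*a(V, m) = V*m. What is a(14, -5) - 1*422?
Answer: -1301/3 ≈ -433.67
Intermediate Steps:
a(V, m) = V*m/6 (a(V, m) = (V*m)/6 = V*m/6)
a(14, -5) - 1*422 = (⅙)*14*(-5) - 1*422 = -35/3 - 422 = -1301/3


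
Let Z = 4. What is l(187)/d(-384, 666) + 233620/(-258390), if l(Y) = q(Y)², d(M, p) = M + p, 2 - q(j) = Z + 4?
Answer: -942980/1214433 ≈ -0.77648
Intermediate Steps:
q(j) = -6 (q(j) = 2 - (4 + 4) = 2 - 1*8 = 2 - 8 = -6)
l(Y) = 36 (l(Y) = (-6)² = 36)
l(187)/d(-384, 666) + 233620/(-258390) = 36/(-384 + 666) + 233620/(-258390) = 36/282 + 233620*(-1/258390) = 36*(1/282) - 23362/25839 = 6/47 - 23362/25839 = -942980/1214433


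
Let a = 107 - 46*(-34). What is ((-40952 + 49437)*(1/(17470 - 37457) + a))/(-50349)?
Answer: -283384371860/1006325463 ≈ -281.60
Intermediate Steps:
a = 1671 (a = 107 + 1564 = 1671)
((-40952 + 49437)*(1/(17470 - 37457) + a))/(-50349) = ((-40952 + 49437)*(1/(17470 - 37457) + 1671))/(-50349) = (8485*(1/(-19987) + 1671))*(-1/50349) = (8485*(-1/19987 + 1671))*(-1/50349) = (8485*(33398276/19987))*(-1/50349) = (283384371860/19987)*(-1/50349) = -283384371860/1006325463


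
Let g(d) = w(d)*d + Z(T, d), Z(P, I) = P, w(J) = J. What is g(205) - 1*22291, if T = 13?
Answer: 19747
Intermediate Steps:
g(d) = 13 + d² (g(d) = d*d + 13 = d² + 13 = 13 + d²)
g(205) - 1*22291 = (13 + 205²) - 1*22291 = (13 + 42025) - 22291 = 42038 - 22291 = 19747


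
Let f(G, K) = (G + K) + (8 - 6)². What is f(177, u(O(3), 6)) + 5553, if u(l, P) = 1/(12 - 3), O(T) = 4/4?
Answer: 51607/9 ≈ 5734.1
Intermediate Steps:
O(T) = 1 (O(T) = 4*(¼) = 1)
u(l, P) = ⅑ (u(l, P) = 1/9 = ⅑)
f(G, K) = 4 + G + K (f(G, K) = (G + K) + 2² = (G + K) + 4 = 4 + G + K)
f(177, u(O(3), 6)) + 5553 = (4 + 177 + ⅑) + 5553 = 1630/9 + 5553 = 51607/9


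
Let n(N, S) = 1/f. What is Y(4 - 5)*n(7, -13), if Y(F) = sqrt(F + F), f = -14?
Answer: -I*sqrt(2)/14 ≈ -0.10102*I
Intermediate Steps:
Y(F) = sqrt(2)*sqrt(F) (Y(F) = sqrt(2*F) = sqrt(2)*sqrt(F))
n(N, S) = -1/14 (n(N, S) = 1/(-14) = -1/14)
Y(4 - 5)*n(7, -13) = (sqrt(2)*sqrt(4 - 5))*(-1/14) = (sqrt(2)*sqrt(-1))*(-1/14) = (sqrt(2)*I)*(-1/14) = (I*sqrt(2))*(-1/14) = -I*sqrt(2)/14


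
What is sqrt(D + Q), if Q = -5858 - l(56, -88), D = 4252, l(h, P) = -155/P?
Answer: I*sqrt(3112626)/44 ≈ 40.097*I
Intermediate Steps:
Q = -515659/88 (Q = -5858 - (-155)/(-88) = -5858 - (-155)*(-1)/88 = -5858 - 1*155/88 = -5858 - 155/88 = -515659/88 ≈ -5859.8)
sqrt(D + Q) = sqrt(4252 - 515659/88) = sqrt(-141483/88) = I*sqrt(3112626)/44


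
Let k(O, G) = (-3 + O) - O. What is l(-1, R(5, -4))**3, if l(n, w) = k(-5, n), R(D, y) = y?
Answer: -27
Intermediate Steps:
k(O, G) = -3
l(n, w) = -3
l(-1, R(5, -4))**3 = (-3)**3 = -27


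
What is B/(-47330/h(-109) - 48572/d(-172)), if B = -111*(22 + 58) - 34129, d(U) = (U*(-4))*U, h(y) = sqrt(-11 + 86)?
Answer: 46351467487824/78423601973759389 + 356319534789220864*sqrt(3)/78423601973759389 ≈ 7.8702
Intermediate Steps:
h(y) = 5*sqrt(3) (h(y) = sqrt(75) = 5*sqrt(3))
d(U) = -4*U**2 (d(U) = (-4*U)*U = -4*U**2)
B = -43009 (B = -111*80 - 34129 = -8880 - 34129 = -43009)
B/(-47330/h(-109) - 48572/d(-172)) = -43009/(-47330*sqrt(3)/15 - 48572/((-4*(-172)**2))) = -43009/(-9466*sqrt(3)/3 - 48572/((-4*29584))) = -43009/(-9466*sqrt(3)/3 - 48572/(-118336)) = -43009/(-9466*sqrt(3)/3 - 48572*(-1/118336)) = -43009/(-9466*sqrt(3)/3 + 12143/29584) = -43009/(12143/29584 - 9466*sqrt(3)/3)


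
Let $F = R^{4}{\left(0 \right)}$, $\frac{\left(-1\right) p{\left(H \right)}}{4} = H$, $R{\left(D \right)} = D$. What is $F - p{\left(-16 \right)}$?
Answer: $-64$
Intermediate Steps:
$p{\left(H \right)} = - 4 H$
$F = 0$ ($F = 0^{4} = 0$)
$F - p{\left(-16 \right)} = 0 - \left(-4\right) \left(-16\right) = 0 - 64 = -64$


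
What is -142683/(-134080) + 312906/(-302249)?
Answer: 1171357587/40525545920 ≈ 0.028904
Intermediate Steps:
-142683/(-134080) + 312906/(-302249) = -142683*(-1/134080) + 312906*(-1/302249) = 142683/134080 - 312906/302249 = 1171357587/40525545920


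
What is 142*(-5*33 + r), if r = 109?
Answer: -7952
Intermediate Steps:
142*(-5*33 + r) = 142*(-5*33 + 109) = 142*(-165 + 109) = 142*(-56) = -7952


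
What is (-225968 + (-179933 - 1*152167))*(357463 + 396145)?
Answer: -420564509344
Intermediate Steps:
(-225968 + (-179933 - 1*152167))*(357463 + 396145) = (-225968 + (-179933 - 152167))*753608 = (-225968 - 332100)*753608 = -558068*753608 = -420564509344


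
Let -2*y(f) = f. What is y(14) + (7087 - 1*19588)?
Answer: -12508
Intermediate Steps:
y(f) = -f/2
y(14) + (7087 - 1*19588) = -½*14 + (7087 - 1*19588) = -7 + (7087 - 19588) = -7 - 12501 = -12508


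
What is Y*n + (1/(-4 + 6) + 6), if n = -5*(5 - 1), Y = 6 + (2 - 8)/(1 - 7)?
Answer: -267/2 ≈ -133.50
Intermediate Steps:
Y = 7 (Y = 6 - 6/(-6) = 6 - 6*(-⅙) = 6 + 1 = 7)
n = -20 (n = -5*4 = -20)
Y*n + (1/(-4 + 6) + 6) = 7*(-20) + (1/(-4 + 6) + 6) = -140 + (1/2 + 6) = -140 + (½ + 6) = -140 + 13/2 = -267/2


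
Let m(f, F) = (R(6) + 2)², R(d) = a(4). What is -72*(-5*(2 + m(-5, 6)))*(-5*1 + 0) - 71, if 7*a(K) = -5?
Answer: -325679/49 ≈ -6646.5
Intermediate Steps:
a(K) = -5/7 (a(K) = (⅐)*(-5) = -5/7)
R(d) = -5/7
m(f, F) = 81/49 (m(f, F) = (-5/7 + 2)² = (9/7)² = 81/49)
-72*(-5*(2 + m(-5, 6)))*(-5*1 + 0) - 71 = -72*(-5*(2 + 81/49))*(-5*1 + 0) - 71 = -72*(-5*179/49)*(-5 + 0) - 71 = -(-64440)*(-5)/49 - 71 = -72*4475/49 - 71 = -322200/49 - 71 = -325679/49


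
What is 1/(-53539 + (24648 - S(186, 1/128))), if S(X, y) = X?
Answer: -1/29077 ≈ -3.4391e-5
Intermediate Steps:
1/(-53539 + (24648 - S(186, 1/128))) = 1/(-53539 + (24648 - 1*186)) = 1/(-53539 + (24648 - 186)) = 1/(-53539 + 24462) = 1/(-29077) = -1/29077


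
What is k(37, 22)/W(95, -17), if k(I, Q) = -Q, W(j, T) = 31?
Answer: -22/31 ≈ -0.70968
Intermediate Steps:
k(37, 22)/W(95, -17) = -1*22/31 = -22*1/31 = -22/31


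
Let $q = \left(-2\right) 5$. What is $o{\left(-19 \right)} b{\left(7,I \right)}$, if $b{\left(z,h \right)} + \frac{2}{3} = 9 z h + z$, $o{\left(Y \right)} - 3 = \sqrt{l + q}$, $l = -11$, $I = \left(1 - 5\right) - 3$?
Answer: $-1304 - \frac{1304 i \sqrt{21}}{3} \approx -1304.0 - 1991.9 i$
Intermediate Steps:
$I = -7$ ($I = -4 - 3 = -7$)
$q = -10$
$o{\left(Y \right)} = 3 + i \sqrt{21}$ ($o{\left(Y \right)} = 3 + \sqrt{-11 - 10} = 3 + \sqrt{-21} = 3 + i \sqrt{21}$)
$b{\left(z,h \right)} = - \frac{2}{3} + z + 9 h z$ ($b{\left(z,h \right)} = - \frac{2}{3} + \left(9 z h + z\right) = - \frac{2}{3} + \left(9 h z + z\right) = - \frac{2}{3} + \left(z + 9 h z\right) = - \frac{2}{3} + z + 9 h z$)
$o{\left(-19 \right)} b{\left(7,I \right)} = \left(3 + i \sqrt{21}\right) \left(- \frac{2}{3} + 7 + 9 \left(-7\right) 7\right) = \left(3 + i \sqrt{21}\right) \left(- \frac{2}{3} + 7 - 441\right) = \left(3 + i \sqrt{21}\right) \left(- \frac{1304}{3}\right) = -1304 - \frac{1304 i \sqrt{21}}{3}$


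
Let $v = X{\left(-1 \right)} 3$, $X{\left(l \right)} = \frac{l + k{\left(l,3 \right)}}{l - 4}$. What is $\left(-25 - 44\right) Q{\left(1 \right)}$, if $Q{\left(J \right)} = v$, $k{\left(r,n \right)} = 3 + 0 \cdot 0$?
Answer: $\frac{414}{5} \approx 82.8$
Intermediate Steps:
$k{\left(r,n \right)} = 3$ ($k{\left(r,n \right)} = 3 + 0 = 3$)
$X{\left(l \right)} = \frac{3 + l}{-4 + l}$ ($X{\left(l \right)} = \frac{l + 3}{l - 4} = \frac{3 + l}{-4 + l}$)
$v = - \frac{6}{5}$ ($v = \frac{3 - 1}{-4 - 1} \cdot 3 = \frac{1}{-5} \cdot 2 \cdot 3 = \left(- \frac{1}{5}\right) 2 \cdot 3 = \left(- \frac{2}{5}\right) 3 = - \frac{6}{5} \approx -1.2$)
$Q{\left(J \right)} = - \frac{6}{5}$
$\left(-25 - 44\right) Q{\left(1 \right)} = \left(-25 - 44\right) \left(- \frac{6}{5}\right) = \left(-69\right) \left(- \frac{6}{5}\right) = \frac{414}{5}$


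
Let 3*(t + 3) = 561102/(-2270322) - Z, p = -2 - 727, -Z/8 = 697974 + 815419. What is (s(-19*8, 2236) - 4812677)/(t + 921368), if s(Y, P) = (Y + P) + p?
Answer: -2730812546421/2813541708988 ≈ -0.97060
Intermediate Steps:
Z = -12107144 (Z = -8*(697974 + 815419) = -8*1513393 = -12107144)
p = -729
s(Y, P) = -729 + P + Y (s(Y, P) = (Y + P) - 729 = (P + Y) - 729 = -729 + P + Y)
t = 4581182397728/1135161 (t = -3 + (561102/(-2270322) - 1*(-12107144))/3 = -3 + (561102*(-1/2270322) + 12107144)/3 = -3 + (-93517/378387 + 12107144)/3 = -3 + (1/3)*(4581185803211/378387) = -3 + 4581185803211/1135161 = 4581182397728/1135161 ≈ 4.0357e+6)
(s(-19*8, 2236) - 4812677)/(t + 921368) = ((-729 + 2236 - 19*8) - 4812677)/(4581182397728/1135161 + 921368) = ((-729 + 2236 - 152) - 4812677)/(5627083417976/1135161) = (1355 - 4812677)*(1135161/5627083417976) = -4811322*1135161/5627083417976 = -2730812546421/2813541708988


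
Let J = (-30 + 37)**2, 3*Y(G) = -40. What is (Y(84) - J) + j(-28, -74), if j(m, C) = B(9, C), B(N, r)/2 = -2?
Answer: -199/3 ≈ -66.333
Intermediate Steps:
B(N, r) = -4 (B(N, r) = 2*(-2) = -4)
j(m, C) = -4
Y(G) = -40/3 (Y(G) = (1/3)*(-40) = -40/3)
J = 49 (J = 7**2 = 49)
(Y(84) - J) + j(-28, -74) = (-40/3 - 1*49) - 4 = (-40/3 - 49) - 4 = -187/3 - 4 = -199/3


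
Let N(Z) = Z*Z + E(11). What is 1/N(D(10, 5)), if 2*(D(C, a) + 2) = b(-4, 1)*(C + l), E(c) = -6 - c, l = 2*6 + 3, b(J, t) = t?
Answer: 4/373 ≈ 0.010724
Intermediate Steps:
l = 15 (l = 12 + 3 = 15)
D(C, a) = 11/2 + C/2 (D(C, a) = -2 + (1*(C + 15))/2 = -2 + (1*(15 + C))/2 = -2 + (15 + C)/2 = -2 + (15/2 + C/2) = 11/2 + C/2)
N(Z) = -17 + Z² (N(Z) = Z*Z + (-6 - 1*11) = Z² + (-6 - 11) = Z² - 17 = -17 + Z²)
1/N(D(10, 5)) = 1/(-17 + (11/2 + (½)*10)²) = 1/(-17 + (11/2 + 5)²) = 1/(-17 + (21/2)²) = 1/(-17 + 441/4) = 1/(373/4) = 4/373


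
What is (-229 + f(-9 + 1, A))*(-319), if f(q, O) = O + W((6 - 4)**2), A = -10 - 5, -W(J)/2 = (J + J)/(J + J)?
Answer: 78474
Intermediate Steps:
W(J) = -2 (W(J) = -2*(J + J)/(J + J) = -2*2*J/(2*J) = -2*2*J*1/(2*J) = -2*1 = -2)
A = -15
f(q, O) = -2 + O (f(q, O) = O - 2 = -2 + O)
(-229 + f(-9 + 1, A))*(-319) = (-229 + (-2 - 15))*(-319) = (-229 - 17)*(-319) = -246*(-319) = 78474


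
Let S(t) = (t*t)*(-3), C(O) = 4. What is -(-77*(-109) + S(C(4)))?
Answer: -8345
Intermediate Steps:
S(t) = -3*t**2 (S(t) = t**2*(-3) = -3*t**2)
-(-77*(-109) + S(C(4))) = -(-77*(-109) - 3*4**2) = -(8393 - 3*16) = -(8393 - 48) = -1*8345 = -8345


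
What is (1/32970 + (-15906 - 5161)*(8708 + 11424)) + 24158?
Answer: -13982467737419/32970 ≈ -4.2410e+8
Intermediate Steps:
(1/32970 + (-15906 - 5161)*(8708 + 11424)) + 24158 = (1/32970 - 21067*20132) + 24158 = (1/32970 - 424120844) + 24158 = -13983264226679/32970 + 24158 = -13982467737419/32970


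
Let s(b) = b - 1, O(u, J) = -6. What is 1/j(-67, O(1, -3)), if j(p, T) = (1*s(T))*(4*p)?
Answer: 1/1876 ≈ 0.00053305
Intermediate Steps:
s(b) = -1 + b
j(p, T) = 4*p*(-1 + T) (j(p, T) = (1*(-1 + T))*(4*p) = (-1 + T)*(4*p) = 4*p*(-1 + T))
1/j(-67, O(1, -3)) = 1/(4*(-67)*(-1 - 6)) = 1/(4*(-67)*(-7)) = 1/1876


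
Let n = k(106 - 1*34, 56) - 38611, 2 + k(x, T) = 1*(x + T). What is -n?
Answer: 38485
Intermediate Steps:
k(x, T) = -2 + T + x (k(x, T) = -2 + 1*(x + T) = -2 + 1*(T + x) = -2 + (T + x) = -2 + T + x)
n = -38485 (n = (-2 + 56 + (106 - 1*34)) - 38611 = (-2 + 56 + (106 - 34)) - 38611 = (-2 + 56 + 72) - 38611 = 126 - 38611 = -38485)
-n = -1*(-38485) = 38485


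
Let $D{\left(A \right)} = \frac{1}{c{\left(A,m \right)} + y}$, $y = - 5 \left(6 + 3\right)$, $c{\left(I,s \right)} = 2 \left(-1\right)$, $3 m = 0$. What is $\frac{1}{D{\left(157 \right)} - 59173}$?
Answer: $- \frac{47}{2781132} \approx -1.69 \cdot 10^{-5}$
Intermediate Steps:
$m = 0$ ($m = \frac{1}{3} \cdot 0 = 0$)
$c{\left(I,s \right)} = -2$
$y = -45$ ($y = \left(-5\right) 9 = -45$)
$D{\left(A \right)} = - \frac{1}{47}$ ($D{\left(A \right)} = \frac{1}{-2 - 45} = \frac{1}{-47} = - \frac{1}{47}$)
$\frac{1}{D{\left(157 \right)} - 59173} = \frac{1}{- \frac{1}{47} - 59173} = \frac{1}{- \frac{2781132}{47}} = - \frac{47}{2781132}$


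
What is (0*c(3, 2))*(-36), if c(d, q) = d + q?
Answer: 0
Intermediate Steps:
(0*c(3, 2))*(-36) = (0*(3 + 2))*(-36) = (0*5)*(-36) = 0*(-36) = 0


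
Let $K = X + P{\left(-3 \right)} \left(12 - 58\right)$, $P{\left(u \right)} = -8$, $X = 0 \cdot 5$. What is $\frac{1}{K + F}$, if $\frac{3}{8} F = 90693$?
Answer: $\frac{1}{242216} \approx 4.1285 \cdot 10^{-6}$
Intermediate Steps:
$X = 0$
$F = 241848$ ($F = \frac{8}{3} \cdot 90693 = 241848$)
$K = 368$ ($K = 0 - 8 \left(12 - 58\right) = 0 - -368 = 0 + 368 = 368$)
$\frac{1}{K + F} = \frac{1}{368 + 241848} = \frac{1}{242216}$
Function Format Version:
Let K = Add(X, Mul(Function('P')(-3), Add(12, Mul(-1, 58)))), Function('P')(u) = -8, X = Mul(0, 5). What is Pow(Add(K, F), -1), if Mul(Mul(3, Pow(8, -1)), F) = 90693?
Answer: Rational(1, 242216) ≈ 4.1285e-6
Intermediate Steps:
X = 0
F = 241848 (F = Mul(Rational(8, 3), 90693) = 241848)
K = 368 (K = Add(0, Mul(-8, Add(12, Mul(-1, 58)))) = Add(0, Mul(-8, Add(12, -58))) = Add(0, Mul(-8, -46)) = Add(0, 368) = 368)
Pow(Add(K, F), -1) = Pow(Add(368, 241848), -1) = Pow(242216, -1) = Rational(1, 242216)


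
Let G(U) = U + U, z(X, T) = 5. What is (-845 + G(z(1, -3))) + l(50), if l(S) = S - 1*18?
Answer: -803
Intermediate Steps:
l(S) = -18 + S (l(S) = S - 18 = -18 + S)
G(U) = 2*U
(-845 + G(z(1, -3))) + l(50) = (-845 + 2*5) + (-18 + 50) = (-845 + 10) + 32 = -835 + 32 = -803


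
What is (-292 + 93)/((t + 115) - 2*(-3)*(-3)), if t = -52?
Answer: -199/45 ≈ -4.4222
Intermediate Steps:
(-292 + 93)/((t + 115) - 2*(-3)*(-3)) = (-292 + 93)/((-52 + 115) - 2*(-3)*(-3)) = -199/(63 + 6*(-3)) = -199/(63 - 18) = -199/45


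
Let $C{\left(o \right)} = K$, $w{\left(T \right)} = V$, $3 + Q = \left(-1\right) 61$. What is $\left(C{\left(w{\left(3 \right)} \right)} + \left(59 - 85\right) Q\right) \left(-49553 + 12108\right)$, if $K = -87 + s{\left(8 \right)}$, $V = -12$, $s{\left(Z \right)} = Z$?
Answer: $-59350325$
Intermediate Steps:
$Q = -64$ ($Q = -3 - 61 = -64$)
$w{\left(T \right)} = -12$
$K = -79$ ($K = -87 + 8 = -79$)
$C{\left(o \right)} = -79$
$\left(C{\left(w{\left(3 \right)} \right)} + \left(59 - 85\right) Q\right) \left(-49553 + 12108\right) = \left(-79 + \left(59 - 85\right) \left(-64\right)\right) \left(-49553 + 12108\right) = \left(-79 - -1664\right) \left(-37445\right) = \left(-79 + 1664\right) \left(-37445\right) = 1585 \left(-37445\right) = -59350325$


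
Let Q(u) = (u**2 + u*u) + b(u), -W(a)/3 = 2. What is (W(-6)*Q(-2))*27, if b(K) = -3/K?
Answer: -1539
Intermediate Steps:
W(a) = -6 (W(a) = -3*2 = -6)
Q(u) = -3/u + 2*u**2 (Q(u) = (u**2 + u*u) - 3/u = (u**2 + u**2) - 3/u = 2*u**2 - 3/u = -3/u + 2*u**2)
(W(-6)*Q(-2))*27 = -6*(-3 + 2*(-2)**3)/(-2)*27 = -(-3)*(-3 + 2*(-8))*27 = -(-3)*(-3 - 16)*27 = -(-3)*(-19)*27 = -6*19/2*27 = -57*27 = -1539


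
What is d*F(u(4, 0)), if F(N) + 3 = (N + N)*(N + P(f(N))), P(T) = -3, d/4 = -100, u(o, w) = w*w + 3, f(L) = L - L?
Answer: 1200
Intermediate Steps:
f(L) = 0
u(o, w) = 3 + w**2 (u(o, w) = w**2 + 3 = 3 + w**2)
d = -400 (d = 4*(-100) = -400)
F(N) = -3 + 2*N*(-3 + N) (F(N) = -3 + (N + N)*(N - 3) = -3 + (2*N)*(-3 + N) = -3 + 2*N*(-3 + N))
d*F(u(4, 0)) = -400*(-3 - 6*(3 + 0**2) + 2*(3 + 0**2)**2) = -400*(-3 - 6*(3 + 0) + 2*(3 + 0)**2) = -400*(-3 - 6*3 + 2*3**2) = -400*(-3 - 18 + 2*9) = -400*(-3 - 18 + 18) = -400*(-3) = 1200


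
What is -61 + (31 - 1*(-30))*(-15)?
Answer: -976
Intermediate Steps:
-61 + (31 - 1*(-30))*(-15) = -61 + (31 + 30)*(-15) = -61 + 61*(-15) = -61 - 915 = -976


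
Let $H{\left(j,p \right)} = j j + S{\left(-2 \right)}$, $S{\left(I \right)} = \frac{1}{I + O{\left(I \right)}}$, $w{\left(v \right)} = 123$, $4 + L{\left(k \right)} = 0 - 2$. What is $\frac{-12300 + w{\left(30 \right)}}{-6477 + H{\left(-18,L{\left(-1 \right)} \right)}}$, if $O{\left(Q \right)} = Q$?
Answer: $\frac{48708}{24613} \approx 1.979$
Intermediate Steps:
$L{\left(k \right)} = -6$ ($L{\left(k \right)} = -4 + \left(0 - 2\right) = -4 - 2 = -6$)
$S{\left(I \right)} = \frac{1}{2 I}$ ($S{\left(I \right)} = \frac{1}{I + I} = \frac{1}{2 I}$)
$H{\left(j,p \right)} = - \frac{1}{4} + j^{2}$ ($H{\left(j,p \right)} = j j + \frac{1}{2 \left(-2\right)} = j^{2} + \frac{1}{2} \left(- \frac{1}{2}\right) = j^{2} - \frac{1}{4} = - \frac{1}{4} + j^{2}$)
$\frac{-12300 + w{\left(30 \right)}}{-6477 + H{\left(-18,L{\left(-1 \right)} \right)}} = \frac{-12300 + 123}{-6477 - \left(\frac{1}{4} - \left(-18\right)^{2}\right)} = - \frac{12177}{-6477 + \left(- \frac{1}{4} + 324\right)} = - \frac{12177}{-6477 + \frac{1295}{4}} = - \frac{12177}{- \frac{24613}{4}} = \left(-12177\right) \left(- \frac{4}{24613}\right) = \frac{48708}{24613}$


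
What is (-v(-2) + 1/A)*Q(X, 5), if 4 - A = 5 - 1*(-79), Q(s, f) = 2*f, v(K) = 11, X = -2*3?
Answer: -881/8 ≈ -110.13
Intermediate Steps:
X = -6
A = -80 (A = 4 - (5 - 1*(-79)) = 4 - (5 + 79) = 4 - 1*84 = 4 - 84 = -80)
(-v(-2) + 1/A)*Q(X, 5) = (-1*11 + 1/(-80))*(2*5) = (-11 - 1/80)*10 = -881/80*10 = -881/8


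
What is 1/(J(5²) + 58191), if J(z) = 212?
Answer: 1/58403 ≈ 1.7122e-5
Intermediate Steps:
1/(J(5²) + 58191) = 1/(212 + 58191) = 1/58403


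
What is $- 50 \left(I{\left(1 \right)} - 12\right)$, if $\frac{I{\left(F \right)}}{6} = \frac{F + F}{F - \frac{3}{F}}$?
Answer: $900$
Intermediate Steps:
$I{\left(F \right)} = \frac{12 F}{F - \frac{3}{F}}$ ($I{\left(F \right)} = 6 \frac{F + F}{F - \frac{3}{F}} = 6 \frac{2 F}{F - \frac{3}{F}} = \frac{12 F}{F - \frac{3}{F}}$)
$- 50 \left(I{\left(1 \right)} - 12\right) = - 50 \left(\frac{12 \cdot 1^{2}}{-3 + 1^{2}} - 12\right) = - 50 \left(12 \cdot 1 \frac{1}{-3 + 1} - 12\right) = - 50 \left(12 \cdot 1 \frac{1}{-2} - 12\right) = - 50 \left(12 \cdot 1 \left(- \frac{1}{2}\right) - 12\right) = - 50 \left(-6 - 12\right) = \left(-50\right) \left(-18\right) = 900$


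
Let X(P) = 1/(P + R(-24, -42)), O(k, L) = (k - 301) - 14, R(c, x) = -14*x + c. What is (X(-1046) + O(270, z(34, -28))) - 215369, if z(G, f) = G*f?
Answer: -103829549/482 ≈ -2.1541e+5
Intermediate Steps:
R(c, x) = c - 14*x
O(k, L) = -315 + k (O(k, L) = (-301 + k) - 14 = -315 + k)
X(P) = 1/(564 + P) (X(P) = 1/(P + (-24 - 14*(-42))) = 1/(P + (-24 + 588)) = 1/(P + 564) = 1/(564 + P))
(X(-1046) + O(270, z(34, -28))) - 215369 = (1/(564 - 1046) + (-315 + 270)) - 215369 = (1/(-482) - 45) - 215369 = (-1/482 - 45) - 215369 = -21691/482 - 215369 = -103829549/482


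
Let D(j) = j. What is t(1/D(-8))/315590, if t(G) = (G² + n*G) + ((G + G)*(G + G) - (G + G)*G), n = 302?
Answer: -127/1063040 ≈ -0.00011947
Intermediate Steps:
t(G) = 3*G² + 302*G (t(G) = (G² + 302*G) + ((G + G)*(G + G) - (G + G)*G) = (G² + 302*G) + ((2*G)*(2*G) - 2*G*G) = (G² + 302*G) + (4*G² - 2*G²) = (G² + 302*G) + 2*G² = 3*G² + 302*G)
t(1/D(-8))/315590 = ((302 + 3/(-8))/(-8))/315590 = -(302 + 3*(-⅛))/8*(1/315590) = -(302 - 3/8)/8*(1/315590) = -⅛*2413/8*(1/315590) = -2413/64*1/315590 = -127/1063040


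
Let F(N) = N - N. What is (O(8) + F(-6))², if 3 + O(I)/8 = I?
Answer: 1600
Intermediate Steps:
O(I) = -24 + 8*I
F(N) = 0
(O(8) + F(-6))² = ((-24 + 8*8) + 0)² = ((-24 + 64) + 0)² = (40 + 0)² = 40² = 1600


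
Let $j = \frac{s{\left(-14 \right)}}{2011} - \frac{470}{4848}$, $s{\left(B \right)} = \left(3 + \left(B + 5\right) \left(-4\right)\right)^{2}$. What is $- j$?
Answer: $- \frac{3214319}{4874664} \approx -0.65939$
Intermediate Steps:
$s{\left(B \right)} = \left(-17 - 4 B\right)^{2}$ ($s{\left(B \right)} = \left(3 + \left(5 + B\right) \left(-4\right)\right)^{2} = \left(3 - \left(20 + 4 B\right)\right)^{2} = \left(-17 - 4 B\right)^{2}$)
$j = \frac{3214319}{4874664}$ ($j = \frac{\left(17 + 4 \left(-14\right)\right)^{2}}{2011} - \frac{470}{4848} = \left(17 - 56\right)^{2} \cdot \frac{1}{2011} - \frac{235}{2424} = \left(-39\right)^{2} \cdot \frac{1}{2011} - \frac{235}{2424} = 1521 \cdot \frac{1}{2011} - \frac{235}{2424} = \frac{1521}{2011} - \frac{235}{2424} = \frac{3214319}{4874664} \approx 0.65939$)
$- j = \left(-1\right) \frac{3214319}{4874664} = - \frac{3214319}{4874664}$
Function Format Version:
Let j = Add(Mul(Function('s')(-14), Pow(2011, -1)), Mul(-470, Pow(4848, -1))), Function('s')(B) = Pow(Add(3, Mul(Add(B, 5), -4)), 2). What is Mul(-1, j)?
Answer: Rational(-3214319, 4874664) ≈ -0.65939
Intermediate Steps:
Function('s')(B) = Pow(Add(-17, Mul(-4, B)), 2) (Function('s')(B) = Pow(Add(3, Mul(Add(5, B), -4)), 2) = Pow(Add(3, Add(-20, Mul(-4, B))), 2) = Pow(Add(-17, Mul(-4, B)), 2))
j = Rational(3214319, 4874664) (j = Add(Mul(Pow(Add(17, Mul(4, -14)), 2), Pow(2011, -1)), Mul(-470, Pow(4848, -1))) = Add(Mul(Pow(Add(17, -56), 2), Rational(1, 2011)), Mul(-470, Rational(1, 4848))) = Add(Mul(Pow(-39, 2), Rational(1, 2011)), Rational(-235, 2424)) = Add(Mul(1521, Rational(1, 2011)), Rational(-235, 2424)) = Add(Rational(1521, 2011), Rational(-235, 2424)) = Rational(3214319, 4874664) ≈ 0.65939)
Mul(-1, j) = Mul(-1, Rational(3214319, 4874664)) = Rational(-3214319, 4874664)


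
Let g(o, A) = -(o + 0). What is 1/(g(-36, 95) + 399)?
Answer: 1/435 ≈ 0.0022989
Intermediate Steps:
g(o, A) = -o
1/(g(-36, 95) + 399) = 1/(-1*(-36) + 399) = 1/(36 + 399) = 1/435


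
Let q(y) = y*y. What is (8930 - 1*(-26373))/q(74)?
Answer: 35303/5476 ≈ 6.4469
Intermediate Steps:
q(y) = y**2
(8930 - 1*(-26373))/q(74) = (8930 - 1*(-26373))/(74**2) = (8930 + 26373)/5476 = 35303*(1/5476) = 35303/5476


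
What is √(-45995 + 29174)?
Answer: 3*I*√1869 ≈ 129.7*I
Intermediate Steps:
√(-45995 + 29174) = √(-16821) = 3*I*√1869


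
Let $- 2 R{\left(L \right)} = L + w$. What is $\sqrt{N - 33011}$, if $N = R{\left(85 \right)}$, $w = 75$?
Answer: $i \sqrt{33091} \approx 181.91 i$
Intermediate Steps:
$R{\left(L \right)} = - \frac{75}{2} - \frac{L}{2}$ ($R{\left(L \right)} = - \frac{L + 75}{2} = - \frac{75 + L}{2} = - \frac{75}{2} - \frac{L}{2}$)
$N = -80$ ($N = - \frac{75}{2} - \frac{85}{2} = -80$)
$\sqrt{N - 33011} = \sqrt{-80 - 33011} = \sqrt{-33091} = i \sqrt{33091}$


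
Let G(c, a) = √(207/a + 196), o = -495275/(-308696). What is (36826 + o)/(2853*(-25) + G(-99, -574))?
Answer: -232717020827267025/450709220380287644 - 11368534171*√64458478/901418440760575288 ≈ -0.51644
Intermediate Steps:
o = 495275/308696 (o = -495275*(-1/308696) = 495275/308696 ≈ 1.6044)
G(c, a) = √(196 + 207/a)
(36826 + o)/(2853*(-25) + G(-99, -574)) = (36826 + 495275/308696)/(2853*(-25) + √(196 + 207/(-574))) = 11368534171/(308696*(-71325 + √(196 + 207*(-1/574)))) = 11368534171/(308696*(-71325 + √(196 - 207/574))) = 11368534171/(308696*(-71325 + √(112297/574))) = 11368534171/(308696*(-71325 + √64458478/574))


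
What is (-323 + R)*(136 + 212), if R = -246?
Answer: -198012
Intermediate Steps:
(-323 + R)*(136 + 212) = (-323 - 246)*(136 + 212) = -569*348 = -198012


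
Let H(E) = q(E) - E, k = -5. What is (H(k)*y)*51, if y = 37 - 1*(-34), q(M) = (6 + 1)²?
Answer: 195534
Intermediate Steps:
q(M) = 49 (q(M) = 7² = 49)
H(E) = 49 - E
y = 71 (y = 37 + 34 = 71)
(H(k)*y)*51 = ((49 - 1*(-5))*71)*51 = ((49 + 5)*71)*51 = (54*71)*51 = 3834*51 = 195534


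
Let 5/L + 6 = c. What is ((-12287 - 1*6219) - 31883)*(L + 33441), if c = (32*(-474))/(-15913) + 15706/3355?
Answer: -32862836769991453/19510472 ≈ -1.6844e+9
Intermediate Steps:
c = 300818218/53388115 (c = -15168*(-1/15913) + 15706*(1/3355) = 15168/15913 + 15706/3355 = 300818218/53388115 ≈ 5.6346)
L = -266940575/19510472 (L = 5/(-6 + 300818218/53388115) = 5/(-19510472/53388115) = 5*(-53388115/19510472) = -266940575/19510472 ≈ -13.682)
((-12287 - 1*6219) - 31883)*(L + 33441) = ((-12287 - 1*6219) - 31883)*(-266940575/19510472 + 33441) = ((-12287 - 6219) - 31883)*(652182753577/19510472) = (-18506 - 31883)*(652182753577/19510472) = -50389*652182753577/19510472 = -32862836769991453/19510472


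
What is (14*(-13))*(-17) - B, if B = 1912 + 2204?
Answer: -1022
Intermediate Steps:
B = 4116
(14*(-13))*(-17) - B = (14*(-13))*(-17) - 1*4116 = -182*(-17) - 4116 = 3094 - 4116 = -1022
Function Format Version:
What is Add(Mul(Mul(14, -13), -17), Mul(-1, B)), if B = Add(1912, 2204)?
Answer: -1022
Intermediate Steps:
B = 4116
Add(Mul(Mul(14, -13), -17), Mul(-1, B)) = Add(Mul(Mul(14, -13), -17), Mul(-1, 4116)) = Add(Mul(-182, -17), -4116) = Add(3094, -4116) = -1022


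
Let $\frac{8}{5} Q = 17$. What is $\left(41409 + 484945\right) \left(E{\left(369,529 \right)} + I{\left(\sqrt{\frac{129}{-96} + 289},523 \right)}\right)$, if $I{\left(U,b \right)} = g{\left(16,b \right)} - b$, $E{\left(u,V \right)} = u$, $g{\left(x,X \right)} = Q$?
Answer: $- \frac{301864019}{4} \approx -7.5466 \cdot 10^{7}$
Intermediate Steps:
$Q = \frac{85}{8}$ ($Q = \frac{5}{8} \cdot 17 = \frac{85}{8} \approx 10.625$)
$g{\left(x,X \right)} = \frac{85}{8}$
$I{\left(U,b \right)} = \frac{85}{8} - b$
$\left(41409 + 484945\right) \left(E{\left(369,529 \right)} + I{\left(\sqrt{\frac{129}{-96} + 289},523 \right)}\right) = \left(41409 + 484945\right) \left(369 + \left(\frac{85}{8} - 523\right)\right) = 526354 \left(369 + \left(\frac{85}{8} - 523\right)\right) = 526354 \left(369 - \frac{4099}{8}\right) = 526354 \left(- \frac{1147}{8}\right) = - \frac{301864019}{4}$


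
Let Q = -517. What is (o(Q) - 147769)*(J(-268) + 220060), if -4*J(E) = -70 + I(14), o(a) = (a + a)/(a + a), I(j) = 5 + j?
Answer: -32519710122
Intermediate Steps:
o(a) = 1 (o(a) = (2*a)/((2*a)) = (2*a)*(1/(2*a)) = 1)
J(E) = 51/4 (J(E) = -(-70 + (5 + 14))/4 = -(-70 + 19)/4 = -¼*(-51) = 51/4)
(o(Q) - 147769)*(J(-268) + 220060) = (1 - 147769)*(51/4 + 220060) = -147768*880291/4 = -32519710122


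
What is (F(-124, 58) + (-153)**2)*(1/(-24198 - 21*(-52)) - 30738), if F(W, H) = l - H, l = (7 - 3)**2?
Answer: -5531998831681/7702 ≈ -7.1826e+8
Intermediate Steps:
l = 16 (l = 4**2 = 16)
F(W, H) = 16 - H
(F(-124, 58) + (-153)**2)*(1/(-24198 - 21*(-52)) - 30738) = ((16 - 1*58) + (-153)**2)*(1/(-24198 - 21*(-52)) - 30738) = ((16 - 58) + 23409)*(1/(-24198 + 1092) - 30738) = (-42 + 23409)*(1/(-23106) - 30738) = 23367*(-1/23106 - 30738) = 23367*(-710232229/23106) = -5531998831681/7702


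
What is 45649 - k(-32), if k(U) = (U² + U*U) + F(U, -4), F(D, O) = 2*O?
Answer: 43609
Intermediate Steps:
k(U) = -8 + 2*U² (k(U) = (U² + U*U) + 2*(-4) = (U² + U²) - 8 = 2*U² - 8 = -8 + 2*U²)
45649 - k(-32) = 45649 - (-8 + 2*(-32)²) = 45649 - (-8 + 2*1024) = 45649 - (-8 + 2048) = 45649 - 1*2040 = 45649 - 2040 = 43609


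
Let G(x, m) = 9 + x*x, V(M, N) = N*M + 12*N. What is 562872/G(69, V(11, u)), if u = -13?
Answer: 93812/795 ≈ 118.00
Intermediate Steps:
V(M, N) = 12*N + M*N (V(M, N) = M*N + 12*N = 12*N + M*N)
G(x, m) = 9 + x²
562872/G(69, V(11, u)) = 562872/(9 + 69²) = 562872/(9 + 4761) = 562872/4770 = 562872*(1/4770) = 93812/795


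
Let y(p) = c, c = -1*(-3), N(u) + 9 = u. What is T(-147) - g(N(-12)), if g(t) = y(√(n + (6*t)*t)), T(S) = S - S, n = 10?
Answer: -3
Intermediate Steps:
T(S) = 0
N(u) = -9 + u
c = 3
y(p) = 3
g(t) = 3
T(-147) - g(N(-12)) = 0 - 1*3 = 0 - 3 = -3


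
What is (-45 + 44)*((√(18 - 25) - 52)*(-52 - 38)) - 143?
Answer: -4823 + 90*I*√7 ≈ -4823.0 + 238.12*I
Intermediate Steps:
(-45 + 44)*((√(18 - 25) - 52)*(-52 - 38)) - 143 = -(√(-7) - 52)*(-90) - 143 = -(I*√7 - 52)*(-90) - 143 = -(-52 + I*√7)*(-90) - 143 = -(4680 - 90*I*√7) - 143 = (-4680 + 90*I*√7) - 143 = -4823 + 90*I*√7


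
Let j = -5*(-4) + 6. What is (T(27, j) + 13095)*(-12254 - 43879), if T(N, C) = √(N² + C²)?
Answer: -735061635 - 56133*√1405 ≈ -7.3717e+8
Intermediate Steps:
j = 26 (j = 20 + 6 = 26)
T(N, C) = √(C² + N²)
(T(27, j) + 13095)*(-12254 - 43879) = (√(26² + 27²) + 13095)*(-12254 - 43879) = (√(676 + 729) + 13095)*(-56133) = (√1405 + 13095)*(-56133) = (13095 + √1405)*(-56133) = -735061635 - 56133*√1405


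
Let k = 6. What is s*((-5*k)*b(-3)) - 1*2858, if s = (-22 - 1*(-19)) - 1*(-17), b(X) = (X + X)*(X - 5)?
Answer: -23018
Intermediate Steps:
b(X) = 2*X*(-5 + X) (b(X) = (2*X)*(-5 + X) = 2*X*(-5 + X))
s = 14 (s = (-22 + 19) + 17 = -3 + 17 = 14)
s*((-5*k)*b(-3)) - 1*2858 = 14*((-5*6)*(2*(-3)*(-5 - 3))) - 1*2858 = 14*(-60*(-3)*(-8)) - 2858 = 14*(-30*48) - 2858 = 14*(-1440) - 2858 = -20160 - 2858 = -23018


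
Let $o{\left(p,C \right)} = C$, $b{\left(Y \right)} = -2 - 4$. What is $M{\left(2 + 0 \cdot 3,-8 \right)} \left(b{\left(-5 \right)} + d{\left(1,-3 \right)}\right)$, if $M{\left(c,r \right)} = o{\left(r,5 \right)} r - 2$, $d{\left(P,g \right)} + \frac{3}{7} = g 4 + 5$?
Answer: $564$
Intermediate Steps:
$b{\left(Y \right)} = -6$ ($b{\left(Y \right)} = -2 - 4 = -6$)
$d{\left(P,g \right)} = \frac{32}{7} + 4 g$ ($d{\left(P,g \right)} = - \frac{3}{7} + \left(g 4 + 5\right) = - \frac{3}{7} + \left(4 g + 5\right) = - \frac{3}{7} + \left(5 + 4 g\right) = \frac{32}{7} + 4 g$)
$M{\left(c,r \right)} = -2 + 5 r$ ($M{\left(c,r \right)} = 5 r - 2 = -2 + 5 r$)
$M{\left(2 + 0 \cdot 3,-8 \right)} \left(b{\left(-5 \right)} + d{\left(1,-3 \right)}\right) = \left(-2 + 5 \left(-8\right)\right) \left(-6 + \left(\frac{32}{7} + 4 \left(-3\right)\right)\right) = \left(-2 - 40\right) \left(-6 + \left(\frac{32}{7} - 12\right)\right) = - 42 \left(-6 - \frac{52}{7}\right) = \left(-42\right) \left(- \frac{94}{7}\right) = 564$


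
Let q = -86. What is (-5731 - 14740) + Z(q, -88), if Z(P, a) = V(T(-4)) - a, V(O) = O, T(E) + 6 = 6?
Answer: -20383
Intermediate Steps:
T(E) = 0 (T(E) = -6 + 6 = 0)
Z(P, a) = -a (Z(P, a) = 0 - a = -a)
(-5731 - 14740) + Z(q, -88) = (-5731 - 14740) - 1*(-88) = -20471 + 88 = -20383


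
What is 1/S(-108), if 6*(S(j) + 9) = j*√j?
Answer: I/(9*(-I + 12*√3)) ≈ -0.00025661 + 0.0053335*I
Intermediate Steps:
S(j) = -9 + j^(3/2)/6 (S(j) = -9 + (j*√j)/6 = -9 + j^(3/2)/6)
1/S(-108) = 1/(-9 + (-108)^(3/2)/6) = 1/(-9 + (-648*I*√3)/6) = 1/(-9 - 108*I*√3)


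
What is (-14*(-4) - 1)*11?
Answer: 605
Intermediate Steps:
(-14*(-4) - 1)*11 = (56 - 1)*11 = 55*11 = 605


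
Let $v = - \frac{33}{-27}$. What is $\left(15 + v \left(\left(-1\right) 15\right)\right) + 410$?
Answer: $\frac{1220}{3} \approx 406.67$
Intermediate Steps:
$v = \frac{11}{9}$ ($v = \left(-33\right) \left(- \frac{1}{27}\right) = \frac{11}{9} \approx 1.2222$)
$\left(15 + v \left(\left(-1\right) 15\right)\right) + 410 = \left(15 + \frac{11 \left(\left(-1\right) 15\right)}{9}\right) + 410 = \left(15 + \frac{11}{9} \left(-15\right)\right) + 410 = \left(15 - \frac{55}{3}\right) + 410 = - \frac{10}{3} + 410 = \frac{1220}{3}$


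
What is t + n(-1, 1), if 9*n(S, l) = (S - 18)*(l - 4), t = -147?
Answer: -422/3 ≈ -140.67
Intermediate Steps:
n(S, l) = (-18 + S)*(-4 + l)/9 (n(S, l) = ((S - 18)*(l - 4))/9 = ((-18 + S)*(-4 + l))/9 = (-18 + S)*(-4 + l)/9)
t + n(-1, 1) = -147 + (8 - 2*1 - 4/9*(-1) + (⅑)*(-1)*1) = -147 + (8 - 2 + 4/9 - ⅑) = -147 + 19/3 = -422/3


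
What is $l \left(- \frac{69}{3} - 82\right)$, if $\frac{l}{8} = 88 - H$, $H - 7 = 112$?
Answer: $26040$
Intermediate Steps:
$H = 119$ ($H = 7 + 112 = 119$)
$l = -248$ ($l = 8 \left(88 - 119\right) = 8 \left(-31\right) = -248$)
$l \left(- \frac{69}{3} - 82\right) = - 248 \left(- \frac{69}{3} - 82\right) = - 248 \left(\left(-69\right) \frac{1}{3} - 82\right) = - 248 \left(-23 - 82\right) = \left(-248\right) \left(-105\right) = 26040$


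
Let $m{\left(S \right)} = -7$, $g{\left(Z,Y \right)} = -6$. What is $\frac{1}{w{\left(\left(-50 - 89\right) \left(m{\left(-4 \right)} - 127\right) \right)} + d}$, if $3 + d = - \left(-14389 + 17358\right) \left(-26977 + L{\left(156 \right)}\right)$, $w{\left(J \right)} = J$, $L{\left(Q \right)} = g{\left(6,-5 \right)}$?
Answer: $\frac{1}{80131150} \approx 1.248 \cdot 10^{-8}$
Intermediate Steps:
$L{\left(Q \right)} = -6$
$d = 80112524$ ($d = -3 - \left(-14389 + 17358\right) \left(-26977 - 6\right) = -3 - 2969 \left(-26983\right) = -3 - -80112527 = -3 + 80112527 = 80112524$)
$\frac{1}{w{\left(\left(-50 - 89\right) \left(m{\left(-4 \right)} - 127\right) \right)} + d} = \frac{1}{\left(-50 - 89\right) \left(-7 - 127\right) + 80112524} = \frac{1}{\left(-139\right) \left(-134\right) + 80112524} = \frac{1}{18626 + 80112524} = \frac{1}{80131150}$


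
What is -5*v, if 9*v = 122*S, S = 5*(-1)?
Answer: 3050/9 ≈ 338.89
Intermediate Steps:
S = -5
v = -610/9 (v = (122*(-5))/9 = (⅑)*(-610) = -610/9 ≈ -67.778)
-5*v = -5*(-610/9) = 3050/9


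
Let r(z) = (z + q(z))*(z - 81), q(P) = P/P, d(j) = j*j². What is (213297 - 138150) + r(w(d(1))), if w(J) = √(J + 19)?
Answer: 75086 - 160*√5 ≈ 74728.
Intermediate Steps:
d(j) = j³
q(P) = 1
w(J) = √(19 + J)
r(z) = (1 + z)*(-81 + z) (r(z) = (z + 1)*(z - 81) = (1 + z)*(-81 + z))
(213297 - 138150) + r(w(d(1))) = (213297 - 138150) + (-81 + (√(19 + 1³))² - 80*√(19 + 1³)) = 75147 + (-81 + (√(19 + 1))² - 80*√(19 + 1)) = 75147 + (-81 + (√20)² - 160*√5) = 75147 + (-81 + (2*√5)² - 160*√5) = 75147 + (-81 + 20 - 160*√5) = 75147 + (-61 - 160*√5) = 75086 - 160*√5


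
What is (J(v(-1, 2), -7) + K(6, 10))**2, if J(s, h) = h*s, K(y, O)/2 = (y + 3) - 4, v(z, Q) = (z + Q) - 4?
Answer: 961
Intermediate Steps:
v(z, Q) = -4 + Q + z (v(z, Q) = (Q + z) - 4 = -4 + Q + z)
K(y, O) = -2 + 2*y (K(y, O) = 2*((y + 3) - 4) = 2*((3 + y) - 4) = 2*(-1 + y) = -2 + 2*y)
(J(v(-1, 2), -7) + K(6, 10))**2 = (-7*(-4 + 2 - 1) + (-2 + 2*6))**2 = (-7*(-3) + (-2 + 12))**2 = (21 + 10)**2 = 31**2 = 961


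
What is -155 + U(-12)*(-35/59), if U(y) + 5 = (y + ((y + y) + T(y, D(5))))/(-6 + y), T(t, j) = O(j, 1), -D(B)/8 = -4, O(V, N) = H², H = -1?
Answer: -162685/1062 ≈ -153.19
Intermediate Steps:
O(V, N) = 1 (O(V, N) = (-1)² = 1)
D(B) = 32 (D(B) = -8*(-4) = 32)
T(t, j) = 1
U(y) = -5 + (1 + 3*y)/(-6 + y) (U(y) = -5 + (y + ((y + y) + 1))/(-6 + y) = -5 + (y + (2*y + 1))/(-6 + y) = -5 + (y + (1 + 2*y))/(-6 + y) = -5 + (1 + 3*y)/(-6 + y))
-155 + U(-12)*(-35/59) = -155 + ((31 - 2*(-12))/(-6 - 12))*(-35/59) = -155 + ((31 + 24)/(-18))*(-35*1/59) = -155 - 1/18*55*(-35/59) = -155 - 55/18*(-35/59) = -155 + 1925/1062 = -162685/1062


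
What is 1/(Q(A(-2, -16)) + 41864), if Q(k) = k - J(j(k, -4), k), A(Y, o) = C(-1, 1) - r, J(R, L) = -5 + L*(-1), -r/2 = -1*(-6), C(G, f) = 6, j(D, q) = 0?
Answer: 1/41905 ≈ 2.3864e-5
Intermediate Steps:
r = -12 (r = -(-2)*(-6) = -2*6 = -12)
J(R, L) = -5 - L
A(Y, o) = 18 (A(Y, o) = 6 - 1*(-12) = 6 + 12 = 18)
Q(k) = 5 + 2*k (Q(k) = k - (-5 - k) = k + (5 + k) = 5 + 2*k)
1/(Q(A(-2, -16)) + 41864) = 1/((5 + 2*18) + 41864) = 1/((5 + 36) + 41864) = 1/(41 + 41864) = 1/41905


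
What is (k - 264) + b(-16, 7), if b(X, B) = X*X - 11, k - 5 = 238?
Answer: 224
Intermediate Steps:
k = 243 (k = 5 + 238 = 243)
b(X, B) = -11 + X² (b(X, B) = X² - 11 = -11 + X²)
(k - 264) + b(-16, 7) = (243 - 264) + (-11 + (-16)²) = -21 + (-11 + 256) = -21 + 245 = 224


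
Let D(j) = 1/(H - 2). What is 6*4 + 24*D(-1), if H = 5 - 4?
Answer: 0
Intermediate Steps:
H = 1
D(j) = -1 (D(j) = 1/(1 - 2) = 1/(-1) = -1)
6*4 + 24*D(-1) = 6*4 + 24*(-1) = 24 - 24 = 0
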